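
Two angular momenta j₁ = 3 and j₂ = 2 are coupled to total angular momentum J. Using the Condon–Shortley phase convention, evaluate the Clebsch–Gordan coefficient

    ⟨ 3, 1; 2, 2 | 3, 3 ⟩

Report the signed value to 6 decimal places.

+0.408248  (= +√(1/6))

√[7·2!4!2!/9! · 4!2!4!0!6!0!] = √(1536)
  +(−1)^2/∏(2,0,0,2,4,0)! = 1/96  (running 1/96)
⟨..|..⟩ = √(1536)·(1/96) = +0.408248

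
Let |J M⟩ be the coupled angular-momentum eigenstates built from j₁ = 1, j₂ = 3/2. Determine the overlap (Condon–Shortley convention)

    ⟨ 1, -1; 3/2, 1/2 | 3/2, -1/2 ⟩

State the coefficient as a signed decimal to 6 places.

√[4·1!1!2!/5! · 0!2!2!1!1!2!] = √(8/15)
  +(−1)^1/∏(1,0,1,1,0,1)! = -1  (running -1)
⟨..|..⟩ = √(8/15)·(-1) = -0.730297

−√(8/15) ≈ -0.730297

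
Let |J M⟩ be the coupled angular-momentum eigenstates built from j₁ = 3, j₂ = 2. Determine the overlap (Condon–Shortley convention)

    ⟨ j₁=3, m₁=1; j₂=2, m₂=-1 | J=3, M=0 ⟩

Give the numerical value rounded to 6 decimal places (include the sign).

+0.182574  (= +√(1/30))

√[7·2!4!2!/9! · 4!2!1!3!3!3!] = √(96/5)
  +(−1)^0/∏(0,2,2,1,2,1)! = 1/8  (running 1/8)
  +(−1)^1/∏(1,1,1,0,3,2)! = -1/12  (running 1/24)
⟨..|..⟩ = √(96/5)·(1/24) = +0.182574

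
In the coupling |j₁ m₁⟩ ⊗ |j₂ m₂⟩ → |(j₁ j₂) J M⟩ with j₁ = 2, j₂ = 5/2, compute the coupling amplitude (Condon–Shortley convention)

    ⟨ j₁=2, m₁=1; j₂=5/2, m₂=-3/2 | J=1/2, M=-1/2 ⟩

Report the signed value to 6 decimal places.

-0.516398  (= −√(4/15))

triangle: 4!*0!*1!/6! = 24/720
(j±m)!: 3!*1!*1!*4!*0!*1! = 144
prefactor² = (2J+1)*Δ*N² = 48/5
  k=1: −1/(1!*3!*0!*0!*0!*1!) = -1/6
Σ = -1/6  ⇒  CG² = 48/5*(-1/6)² = 4/15
CG = −√(4/15) = -0.516398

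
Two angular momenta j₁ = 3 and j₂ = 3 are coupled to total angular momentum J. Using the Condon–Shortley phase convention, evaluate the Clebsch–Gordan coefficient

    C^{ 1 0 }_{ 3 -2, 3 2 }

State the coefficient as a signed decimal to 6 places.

triangle: 5!*1!*1!/8! = 120/40320
(j±m)!: 1!*5!*5!*1!*1!*1! = 14400
prefactor² = (2J+1)*Δ*N² = 900/7
  k=4: +1/(4!*1!*1!*1!*0!*0!) = 1/24
  k=5: −1/(5!*0!*0!*0!*1!*1!) = -1/120
Σ = 1/30  ⇒  CG² = 900/7*1/30² = 1/7
CG = +√(1/7) = +0.377964

+0.377964  (= +√(1/7))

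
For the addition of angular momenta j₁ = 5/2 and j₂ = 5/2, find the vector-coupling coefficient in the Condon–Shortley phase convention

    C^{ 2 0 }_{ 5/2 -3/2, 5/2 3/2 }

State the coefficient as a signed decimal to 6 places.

−√(1/84) ≈ -0.109109

j₁+j₂−J=3  J+j₁−j₂=2  J−j₁+j₂=2  j₁+j₂+J+1=8
(j₁±m₁, j₂±m₂, J±M) = (1,4,4,1,2,2)
P² = 48/7
sum k=2..3:
  [2] +1/8 = 1/8
  [3] −1/6 = -1/6
S = -1/24
C² = P²·S² = 1/84 ; C = -0.109109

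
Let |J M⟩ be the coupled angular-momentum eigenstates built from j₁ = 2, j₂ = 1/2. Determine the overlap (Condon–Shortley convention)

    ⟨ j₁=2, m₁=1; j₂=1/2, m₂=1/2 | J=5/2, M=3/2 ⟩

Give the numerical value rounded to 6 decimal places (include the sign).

+0.894427

triangle: 0!×4!×1!/6! = 24/720
(j±m)!: 3!×1!×1!×0!×4!×1! = 144
prefactor² = (2J+1)×Δ×N² = 144/5
  k=0: +1/(0!×0!×1!×1!×3!×0!) = 1/6
Σ = 1/6  ⇒  CG² = 144/5×1/6² = 4/5
CG = +√(4/5) = +0.894427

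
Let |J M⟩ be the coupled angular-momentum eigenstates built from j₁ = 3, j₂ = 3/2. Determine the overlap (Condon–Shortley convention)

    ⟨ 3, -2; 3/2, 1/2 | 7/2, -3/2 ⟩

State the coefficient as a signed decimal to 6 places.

triangle: 1!*5!*2!/9! = 240/362880
(j±m)!: 1!*5!*2!*1!*2!*5! = 57600
prefactor² = (2J+1)*Δ*N² = 6400/21
  k=0: +1/(0!*1!*5!*2!*0!*0!) = 1/240
  k=1: −1/(1!*0!*4!*1!*1!*1!) = -1/24
Σ = -3/80  ⇒  CG² = 6400/21*(-3/80)² = 3/7
CG = −√(3/7) = -0.654654

-0.654654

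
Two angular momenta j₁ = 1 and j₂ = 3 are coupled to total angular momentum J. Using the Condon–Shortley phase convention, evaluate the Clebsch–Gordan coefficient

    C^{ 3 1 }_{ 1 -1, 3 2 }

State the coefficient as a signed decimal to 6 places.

−√(5/12) = -0.645497

j₁+j₂−J=1  J+j₁−j₂=1  J−j₁+j₂=5  j₁+j₂+J+1=8
(j₁±m₁, j₂±m₂, J±M) = (0,2,5,1,4,2)
P² = 240
sum k=1..1:
  [1] −1/24 = -1/24
S = -1/24
C² = P²·S² = 5/12 ; C = -0.645497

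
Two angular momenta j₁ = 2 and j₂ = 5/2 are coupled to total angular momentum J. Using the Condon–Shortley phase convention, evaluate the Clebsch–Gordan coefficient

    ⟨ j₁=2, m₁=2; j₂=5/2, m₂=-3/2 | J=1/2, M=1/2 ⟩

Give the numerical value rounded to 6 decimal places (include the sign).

+0.258199

triangle: 4!×0!×1!/6! = 24/720
(j±m)!: 4!×0!×1!×4!×1!×0! = 576
prefactor² = (2J+1)×Δ×N² = 192/5
  k=0: +1/(0!×4!×0!×1!×0!×0!) = 1/24
Σ = 1/24  ⇒  CG² = 192/5×1/24² = 1/15
CG = +√(1/15) = +0.258199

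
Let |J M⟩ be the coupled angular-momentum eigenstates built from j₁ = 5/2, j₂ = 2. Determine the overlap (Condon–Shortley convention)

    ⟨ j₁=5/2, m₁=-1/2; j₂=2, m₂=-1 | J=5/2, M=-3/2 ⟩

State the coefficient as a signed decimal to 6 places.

j₁+j₂−J=2  J+j₁−j₂=3  J−j₁+j₂=2  j₁+j₂+J+1=8
(j₁±m₁, j₂±m₂, J±M) = (2,3,1,3,1,4)
P² = 216/35
sum k=0..1:
  [0] +1/12 = 1/12
  [1] −1/4 = -1/4
S = -1/6
C² = P²·S² = 6/35 ; C = -0.414039

−√(6/35) = -0.414039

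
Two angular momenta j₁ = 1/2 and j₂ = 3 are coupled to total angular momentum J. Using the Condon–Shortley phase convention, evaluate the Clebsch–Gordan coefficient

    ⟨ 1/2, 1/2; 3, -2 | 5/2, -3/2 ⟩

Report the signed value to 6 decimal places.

+0.845154  (= +√(5/7))

j₁+j₂−J=1  J+j₁−j₂=0  J−j₁+j₂=5  j₁+j₂+J+1=7
(j₁±m₁, j₂±m₂, J±M) = (1,0,1,5,1,4)
P² = 2880/7
sum k=0..0:
  [0] +1/24 = 1/24
S = 1/24
C² = P²·S² = 5/7 ; C = +0.845154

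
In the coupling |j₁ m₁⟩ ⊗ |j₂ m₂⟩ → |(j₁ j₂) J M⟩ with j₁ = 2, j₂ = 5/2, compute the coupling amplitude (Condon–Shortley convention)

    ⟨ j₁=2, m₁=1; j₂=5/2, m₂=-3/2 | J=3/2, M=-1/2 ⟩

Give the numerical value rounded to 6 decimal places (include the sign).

j₁+j₂−J=3  J+j₁−j₂=1  J−j₁+j₂=2  j₁+j₂+J+1=7
(j₁±m₁, j₂±m₂, J±M) = (3,1,1,4,1,2)
P² = 96/35
sum k=0..1:
  [0] +1/6 = 1/6
  [1] −1/4 = -1/4
S = -1/12
C² = P²·S² = 2/105 ; C = -0.138013

-0.138013  (= −√(2/105))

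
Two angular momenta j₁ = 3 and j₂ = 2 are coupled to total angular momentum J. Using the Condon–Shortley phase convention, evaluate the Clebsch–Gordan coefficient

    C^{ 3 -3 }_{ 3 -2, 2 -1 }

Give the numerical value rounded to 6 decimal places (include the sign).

j₁+j₂−J=2  J+j₁−j₂=4  J−j₁+j₂=2  j₁+j₂+J+1=9
(j₁±m₁, j₂±m₂, J±M) = (1,5,1,3,0,6)
P² = 960
sum k=1..1:
  [1] −1/48 = -1/48
S = -1/48
C² = P²·S² = 5/12 ; C = -0.645497

-0.645497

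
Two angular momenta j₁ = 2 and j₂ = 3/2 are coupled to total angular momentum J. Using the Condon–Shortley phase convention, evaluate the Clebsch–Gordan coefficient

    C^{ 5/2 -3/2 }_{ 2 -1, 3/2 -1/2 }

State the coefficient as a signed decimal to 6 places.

√[6·1!3!2!/7! · 1!3!1!2!1!4!] = √(144/35)
  +(−1)^0/∏(0,1,3,1,0,1)! = 1/6  (running 1/6)
  +(−1)^1/∏(1,0,2,0,1,2)! = -1/4  (running -1/12)
⟨..|..⟩ = √(144/35)·(-1/12) = -0.169031

-0.169031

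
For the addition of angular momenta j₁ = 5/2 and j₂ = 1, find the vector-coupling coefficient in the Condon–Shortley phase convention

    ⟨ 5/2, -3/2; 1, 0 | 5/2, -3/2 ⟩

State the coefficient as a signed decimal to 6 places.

−√(9/35) = -0.507093

√[6·1!4!1!/7! · 1!4!1!1!1!4!] = √(576/35)
  +(−1)^0/∏(0,1,4,1,0,0)! = 1/24  (running 1/24)
  +(−1)^1/∏(1,0,3,0,1,1)! = -1/6  (running -1/8)
⟨..|..⟩ = √(576/35)·(-1/8) = -0.507093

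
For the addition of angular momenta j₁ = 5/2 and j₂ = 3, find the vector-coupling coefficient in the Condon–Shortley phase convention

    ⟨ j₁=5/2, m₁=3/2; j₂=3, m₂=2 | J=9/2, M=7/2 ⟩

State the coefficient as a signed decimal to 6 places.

j₁+j₂−J=1  J+j₁−j₂=4  J−j₁+j₂=5  j₁+j₂+J+1=11
(j₁±m₁, j₂±m₂, J±M) = (4,1,5,1,8,1)
P² = 921600/11
sum k=0..1:
  [0] +1/720 = 1/720
  [1] −1/576 = -1/576
S = -1/2880
C² = P²·S² = 1/99 ; C = -0.100504

-0.100504  (= −√(1/99))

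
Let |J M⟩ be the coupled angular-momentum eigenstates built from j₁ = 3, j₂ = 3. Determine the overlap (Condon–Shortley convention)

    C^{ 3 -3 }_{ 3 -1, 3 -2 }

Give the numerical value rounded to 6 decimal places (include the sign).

triangle: 3!*3!*3!/10! = 216/3628800
(j±m)!: 2!*4!*1!*5!*0!*6! = 4147200
prefactor² = (2J+1)*Δ*N² = 1728
  k=1: −1/(1!*2!*3!*0!*0!*3!) = -1/72
Σ = -1/72  ⇒  CG² = 1728*(-1/72)² = 1/3
CG = −√(1/3) = -0.577350

−√(1/3) ≈ -0.577350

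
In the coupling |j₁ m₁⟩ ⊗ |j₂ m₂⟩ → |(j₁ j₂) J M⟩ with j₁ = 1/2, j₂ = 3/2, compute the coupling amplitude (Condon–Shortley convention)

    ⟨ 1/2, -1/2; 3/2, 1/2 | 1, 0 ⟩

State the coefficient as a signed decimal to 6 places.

j₁+j₂−J=1  J+j₁−j₂=0  J−j₁+j₂=2  j₁+j₂+J+1=4
(j₁±m₁, j₂±m₂, J±M) = (0,1,2,1,1,1)
P² = 1/2
sum k=1..1:
  [1] −1/1 = -1
S = -1
C² = P²·S² = 1/2 ; C = -0.707107

-0.707107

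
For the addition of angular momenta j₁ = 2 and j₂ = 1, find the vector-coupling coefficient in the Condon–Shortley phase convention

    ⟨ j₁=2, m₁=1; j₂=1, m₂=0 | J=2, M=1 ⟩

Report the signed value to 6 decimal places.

j₁+j₂−J=1  J+j₁−j₂=3  J−j₁+j₂=1  j₁+j₂+J+1=6
(j₁±m₁, j₂±m₂, J±M) = (3,1,1,1,3,1)
P² = 3/2
sum k=0..1:
  [0] +1/2 = 1/2
  [1] −1/6 = -1/6
S = 1/3
C² = P²·S² = 1/6 ; C = +0.408248

+√(1/6) = +0.408248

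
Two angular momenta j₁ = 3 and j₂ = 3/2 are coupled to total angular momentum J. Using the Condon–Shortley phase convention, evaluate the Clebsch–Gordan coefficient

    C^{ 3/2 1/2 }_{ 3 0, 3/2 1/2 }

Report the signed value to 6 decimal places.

+√(9/35) = +0.507093

√[4·3!3!0!/7! · 3!3!2!1!2!1!] = √(144/35)
  +(−1)^2/∏(2,1,1,0,2,0)! = 1/4  (running 1/4)
⟨..|..⟩ = √(144/35)·(1/4) = +0.507093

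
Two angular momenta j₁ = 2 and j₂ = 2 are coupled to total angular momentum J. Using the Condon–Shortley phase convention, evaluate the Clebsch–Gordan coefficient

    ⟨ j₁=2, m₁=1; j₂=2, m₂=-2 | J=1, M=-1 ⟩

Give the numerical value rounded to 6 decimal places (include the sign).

+√(1/5) = +0.447214

j₁+j₂−J=3  J+j₁−j₂=1  J−j₁+j₂=1  j₁+j₂+J+1=6
(j₁±m₁, j₂±m₂, J±M) = (3,1,0,4,0,2)
P² = 36/5
sum k=0..0:
  [0] +1/6 = 1/6
S = 1/6
C² = P²·S² = 1/5 ; C = +0.447214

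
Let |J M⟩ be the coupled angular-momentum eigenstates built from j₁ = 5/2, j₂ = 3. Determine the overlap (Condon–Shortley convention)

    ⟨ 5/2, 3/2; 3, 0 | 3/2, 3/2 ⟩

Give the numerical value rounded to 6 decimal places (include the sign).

j₁+j₂−J=4  J+j₁−j₂=1  J−j₁+j₂=2  j₁+j₂+J+1=8
(j₁±m₁, j₂±m₂, J±M) = (4,1,3,3,3,0)
P² = 864/35
sum k=1..1:
  [1] −1/12 = -1/12
S = -1/12
C² = P²·S² = 6/35 ; C = -0.414039

-0.414039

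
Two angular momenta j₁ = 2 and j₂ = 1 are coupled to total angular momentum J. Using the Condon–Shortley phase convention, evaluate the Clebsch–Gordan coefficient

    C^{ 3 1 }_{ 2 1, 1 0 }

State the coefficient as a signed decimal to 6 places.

+√(8/15) = +0.730297

j₁+j₂−J=0  J+j₁−j₂=4  J−j₁+j₂=2  j₁+j₂+J+1=7
(j₁±m₁, j₂±m₂, J±M) = (3,1,1,1,4,2)
P² = 96/5
sum k=0..0:
  [0] +1/6 = 1/6
S = 1/6
C² = P²·S² = 8/15 ; C = +0.730297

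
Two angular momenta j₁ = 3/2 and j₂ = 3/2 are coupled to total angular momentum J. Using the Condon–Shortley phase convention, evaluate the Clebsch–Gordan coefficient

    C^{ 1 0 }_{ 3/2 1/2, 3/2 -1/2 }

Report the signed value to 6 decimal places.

-0.223607  (= −√(1/20))

√[3·2!1!1!/5! · 2!1!1!2!1!1!] = √(1/5)
  +(−1)^0/∏(0,2,1,1,0,0)! = 1/2  (running 1/2)
  +(−1)^1/∏(1,1,0,0,1,1)! = -1  (running -1/2)
⟨..|..⟩ = √(1/5)·(-1/2) = -0.223607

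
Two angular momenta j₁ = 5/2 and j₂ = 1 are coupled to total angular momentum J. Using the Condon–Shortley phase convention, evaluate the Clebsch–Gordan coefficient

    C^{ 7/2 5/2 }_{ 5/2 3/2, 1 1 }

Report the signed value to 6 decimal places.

triangle: 0!·5!·2!/8! = 240/40320
(j±m)!: 4!·1!·2!·0!·6!·1! = 34560
prefactor² = (2J+1)·Δ·N² = 11520/7
  k=0: +1/(0!·0!·1!·2!·4!·0!) = 1/48
Σ = 1/48  ⇒  CG² = 11520/7·1/48² = 5/7
CG = +√(5/7) = +0.845154

+0.845154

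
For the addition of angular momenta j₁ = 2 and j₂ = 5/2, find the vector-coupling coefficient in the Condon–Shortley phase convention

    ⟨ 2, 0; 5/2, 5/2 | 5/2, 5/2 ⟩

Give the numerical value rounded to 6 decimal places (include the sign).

+0.597614  (= +√(5/14))

√[6·2!2!3!/8! · 2!2!5!0!5!0!] = √(1440/7)
  +(−1)^2/∏(2,0,0,3,2,0)! = 1/24  (running 1/24)
⟨..|..⟩ = √(1440/7)·(1/24) = +0.597614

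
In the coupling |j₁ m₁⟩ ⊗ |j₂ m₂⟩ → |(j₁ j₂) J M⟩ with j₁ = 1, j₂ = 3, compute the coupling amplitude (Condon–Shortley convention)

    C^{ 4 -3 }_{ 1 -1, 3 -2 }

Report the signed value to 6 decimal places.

+√(3/4) = +0.866025

j₁+j₂−J=0  J+j₁−j₂=2  J−j₁+j₂=6  j₁+j₂+J+1=9
(j₁±m₁, j₂±m₂, J±M) = (0,2,1,5,1,7)
P² = 43200
sum k=0..0:
  [0] +1/240 = 1/240
S = 1/240
C² = P²·S² = 3/4 ; C = +0.866025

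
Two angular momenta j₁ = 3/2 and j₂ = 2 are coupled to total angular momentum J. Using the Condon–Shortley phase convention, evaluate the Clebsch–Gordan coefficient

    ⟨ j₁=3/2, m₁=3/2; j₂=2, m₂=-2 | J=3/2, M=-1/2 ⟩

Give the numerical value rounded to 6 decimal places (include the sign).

√[4·2!1!2!/6! · 3!0!0!4!1!2!] = √(32/5)
  +(−1)^0/∏(0,2,0,0,1,2)! = 1/4  (running 1/4)
⟨..|..⟩ = √(32/5)·(1/4) = +0.632456

+0.632456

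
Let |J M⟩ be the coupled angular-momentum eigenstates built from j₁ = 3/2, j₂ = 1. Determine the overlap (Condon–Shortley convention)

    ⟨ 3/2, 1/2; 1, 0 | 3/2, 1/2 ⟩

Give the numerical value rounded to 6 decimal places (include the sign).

√[4·1!2!1!/5! · 2!1!1!1!2!1!] = √(4/15)
  +(−1)^0/∏(0,1,1,1,1,0)! = 1  (running 1)
  +(−1)^1/∏(1,0,0,0,2,1)! = -1/2  (running 1/2)
⟨..|..⟩ = √(4/15)·(1/2) = +0.258199

+0.258199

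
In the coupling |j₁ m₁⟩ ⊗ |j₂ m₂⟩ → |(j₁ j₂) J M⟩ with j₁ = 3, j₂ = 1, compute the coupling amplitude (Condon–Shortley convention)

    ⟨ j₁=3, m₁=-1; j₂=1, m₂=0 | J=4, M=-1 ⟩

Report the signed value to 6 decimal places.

triangle: 0!*6!*2!/9! = 1440/362880
(j±m)!: 2!*4!*1!*1!*3!*5! = 34560
prefactor² = (2J+1)*Δ*N² = 8640/7
  k=0: +1/(0!*0!*4!*1!*2!*1!) = 1/48
Σ = 1/48  ⇒  CG² = 8640/7*1/48² = 15/28
CG = +√(15/28) = +0.731925

+√(15/28) = +0.731925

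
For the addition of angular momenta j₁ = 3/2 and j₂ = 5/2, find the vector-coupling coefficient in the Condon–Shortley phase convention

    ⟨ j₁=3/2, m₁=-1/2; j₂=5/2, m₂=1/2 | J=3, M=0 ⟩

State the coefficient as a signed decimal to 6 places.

-0.447214  (= −√(1/5))

j₁+j₂−J=1  J+j₁−j₂=2  J−j₁+j₂=4  j₁+j₂+J+1=8
(j₁±m₁, j₂±m₂, J±M) = (1,2,3,2,3,3)
P² = 36/5
sum k=0..1:
  [0] +1/12 = 1/12
  [1] −1/4 = -1/4
S = -1/6
C² = P²·S² = 1/5 ; C = -0.447214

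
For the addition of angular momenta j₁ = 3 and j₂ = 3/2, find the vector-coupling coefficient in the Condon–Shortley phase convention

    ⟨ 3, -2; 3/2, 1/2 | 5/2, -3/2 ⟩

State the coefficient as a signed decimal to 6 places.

j₁+j₂−J=2  J+j₁−j₂=4  J−j₁+j₂=1  j₁+j₂+J+1=8
(j₁±m₁, j₂±m₂, J±M) = (1,5,2,1,1,4)
P² = 288/7
sum k=1..2:
  [1] −1/24 = -1/24
  [2] +1/12 = 1/12
S = 1/24
C² = P²·S² = 1/14 ; C = +0.267261

+√(1/14) ≈ +0.267261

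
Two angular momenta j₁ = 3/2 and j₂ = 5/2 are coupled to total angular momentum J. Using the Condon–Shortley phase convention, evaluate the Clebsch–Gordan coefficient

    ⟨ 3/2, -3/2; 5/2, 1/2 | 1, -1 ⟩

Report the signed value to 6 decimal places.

−√(1/20) ≈ -0.223607

√[3·3!0!2!/6! · 0!3!3!2!0!2!] = √(36/5)
  +(−1)^3/∏(3,0,0,0,0,2)! = -1/12  (running -1/12)
⟨..|..⟩ = √(36/5)·(-1/12) = -0.223607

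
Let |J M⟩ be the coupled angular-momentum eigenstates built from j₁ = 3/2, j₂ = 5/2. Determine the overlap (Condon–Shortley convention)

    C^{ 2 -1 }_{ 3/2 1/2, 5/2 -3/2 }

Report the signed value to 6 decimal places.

j₁+j₂−J=2  J+j₁−j₂=1  J−j₁+j₂=3  j₁+j₂+J+1=7
(j₁±m₁, j₂±m₂, J±M) = (2,1,1,4,1,3)
P² = 24/7
sum k=0..1:
  [0] +1/4 = 1/4
  [1] −1/6 = -1/6
S = 1/12
C² = P²·S² = 1/42 ; C = +0.154303

+0.154303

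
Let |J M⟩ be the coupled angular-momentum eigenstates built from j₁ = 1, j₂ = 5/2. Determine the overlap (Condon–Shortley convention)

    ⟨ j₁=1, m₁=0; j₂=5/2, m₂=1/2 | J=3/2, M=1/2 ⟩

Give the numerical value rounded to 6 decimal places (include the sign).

√[4·2!0!3!/6! · 1!1!3!2!2!1!] = √(8/5)
  +(−1)^1/∏(1,1,0,2,0,1)! = -1/2  (running -1/2)
⟨..|..⟩ = √(8/5)·(-1/2) = -0.632456

−√(2/5) = -0.632456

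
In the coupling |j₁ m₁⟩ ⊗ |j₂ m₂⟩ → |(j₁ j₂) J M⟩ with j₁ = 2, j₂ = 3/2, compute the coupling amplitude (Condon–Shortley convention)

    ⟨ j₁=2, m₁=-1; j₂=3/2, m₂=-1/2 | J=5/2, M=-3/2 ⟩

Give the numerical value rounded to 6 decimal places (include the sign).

−√(1/35) ≈ -0.169031

j₁+j₂−J=1  J+j₁−j₂=3  J−j₁+j₂=2  j₁+j₂+J+1=7
(j₁±m₁, j₂±m₂, J±M) = (1,3,1,2,1,4)
P² = 144/35
sum k=0..1:
  [0] +1/6 = 1/6
  [1] −1/4 = -1/4
S = -1/12
C² = P²·S² = 1/35 ; C = -0.169031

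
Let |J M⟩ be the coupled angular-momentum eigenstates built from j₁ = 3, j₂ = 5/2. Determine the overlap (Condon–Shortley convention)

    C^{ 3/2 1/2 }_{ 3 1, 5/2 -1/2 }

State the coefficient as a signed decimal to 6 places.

-0.097590  (= −√(1/105))

√[4·4!2!1!/8! · 4!2!2!3!2!1!] = √(192/35)
  +(−1)^1/∏(1,3,1,1,1,0)! = -1/6  (running -1/6)
  +(−1)^2/∏(2,2,0,0,2,1)! = 1/8  (running -1/24)
⟨..|..⟩ = √(192/35)·(-1/24) = -0.097590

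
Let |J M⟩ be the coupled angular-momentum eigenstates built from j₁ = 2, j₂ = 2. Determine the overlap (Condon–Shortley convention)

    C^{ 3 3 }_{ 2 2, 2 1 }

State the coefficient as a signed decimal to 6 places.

triangle: 1!·3!·3!/8! = 36/40320
(j±m)!: 4!·0!·3!·1!·6!·0! = 103680
prefactor² = (2J+1)·Δ·N² = 648
  k=0: +1/(0!·1!·0!·3!·3!·0!) = 1/36
Σ = 1/36  ⇒  CG² = 648·1/36² = 1/2
CG = +√(1/2) = +0.707107

+0.707107  (= +√(1/2))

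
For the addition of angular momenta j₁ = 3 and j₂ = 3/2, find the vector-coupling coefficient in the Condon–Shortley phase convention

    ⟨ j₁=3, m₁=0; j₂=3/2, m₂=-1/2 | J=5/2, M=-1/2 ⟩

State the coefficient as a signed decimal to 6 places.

−√(6/35) = -0.414039

j₁+j₂−J=2  J+j₁−j₂=4  J−j₁+j₂=1  j₁+j₂+J+1=8
(j₁±m₁, j₂±m₂, J±M) = (3,3,1,2,2,3)
P² = 216/35
sum k=0..1:
  [0] +1/12 = 1/12
  [1] −1/4 = -1/4
S = -1/6
C² = P²·S² = 6/35 ; C = -0.414039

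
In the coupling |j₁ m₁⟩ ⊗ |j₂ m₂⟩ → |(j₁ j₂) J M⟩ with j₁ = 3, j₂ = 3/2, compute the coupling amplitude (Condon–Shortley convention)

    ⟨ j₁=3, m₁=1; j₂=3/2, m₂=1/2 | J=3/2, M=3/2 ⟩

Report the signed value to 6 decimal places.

+0.338062

√[4·3!3!0!/7! · 4!2!2!1!3!0!] = √(576/35)
  +(−1)^2/∏(2,1,0,0,3,0)! = 1/12  (running 1/12)
⟨..|..⟩ = √(576/35)·(1/12) = +0.338062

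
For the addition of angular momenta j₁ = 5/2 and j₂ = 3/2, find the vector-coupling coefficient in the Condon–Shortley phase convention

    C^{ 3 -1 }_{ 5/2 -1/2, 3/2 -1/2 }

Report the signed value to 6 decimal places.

j₁+j₂−J=1  J+j₁−j₂=4  J−j₁+j₂=2  j₁+j₂+J+1=8
(j₁±m₁, j₂±m₂, J±M) = (2,3,1,2,2,4)
P² = 48/5
sum k=0..1:
  [0] +1/6 = 1/6
  [1] −1/8 = -1/8
S = 1/24
C² = P²·S² = 1/60 ; C = +0.129099

+0.129099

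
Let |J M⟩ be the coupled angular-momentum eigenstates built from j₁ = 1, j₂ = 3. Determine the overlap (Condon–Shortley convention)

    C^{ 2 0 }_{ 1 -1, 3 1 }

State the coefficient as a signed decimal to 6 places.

triangle: 2!·0!·4!/7! = 48/5040
(j±m)!: 0!·2!·4!·2!·2!·2! = 384
prefactor² = (2J+1)·Δ·N² = 128/7
  k=2: +1/(2!·0!·0!·2!·0!·2!) = 1/8
Σ = 1/8  ⇒  CG² = 128/7·1/8² = 2/7
CG = +√(2/7) = +0.534522

+√(2/7) = +0.534522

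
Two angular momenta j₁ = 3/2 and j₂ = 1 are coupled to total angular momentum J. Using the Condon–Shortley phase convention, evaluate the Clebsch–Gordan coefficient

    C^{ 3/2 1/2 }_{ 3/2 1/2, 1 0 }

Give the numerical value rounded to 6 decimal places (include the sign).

+√(1/15) = +0.258199

√[4·1!2!1!/5! · 2!1!1!1!2!1!] = √(4/15)
  +(−1)^0/∏(0,1,1,1,1,0)! = 1  (running 1)
  +(−1)^1/∏(1,0,0,0,2,1)! = -1/2  (running 1/2)
⟨..|..⟩ = √(4/15)·(1/2) = +0.258199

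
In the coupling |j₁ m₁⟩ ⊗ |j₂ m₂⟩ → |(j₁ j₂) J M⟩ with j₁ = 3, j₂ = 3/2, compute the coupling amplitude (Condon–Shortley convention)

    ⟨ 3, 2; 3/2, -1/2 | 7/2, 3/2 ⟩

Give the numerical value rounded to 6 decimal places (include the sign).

√[8·1!5!2!/9! · 5!1!1!2!5!2!] = √(6400/21)
  +(−1)^0/∏(0,1,1,1,4,1)! = 1/24  (running 1/24)
  +(−1)^1/∏(1,0,0,0,5,2)! = -1/240  (running 3/80)
⟨..|..⟩ = √(6400/21)·(3/80) = +0.654654

+0.654654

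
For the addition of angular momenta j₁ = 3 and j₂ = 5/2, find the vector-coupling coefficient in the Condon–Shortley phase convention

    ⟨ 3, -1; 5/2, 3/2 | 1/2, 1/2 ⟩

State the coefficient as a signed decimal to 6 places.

+0.308607

triangle: 5!·1!·0!/7! = 120/5040
(j±m)!: 2!·4!·4!·1!·1!·0! = 1152
prefactor² = (2J+1)·Δ·N² = 384/7
  k=4: +1/(4!·1!·0!·0!·1!·0!) = 1/24
Σ = 1/24  ⇒  CG² = 384/7·1/24² = 2/21
CG = +√(2/21) = +0.308607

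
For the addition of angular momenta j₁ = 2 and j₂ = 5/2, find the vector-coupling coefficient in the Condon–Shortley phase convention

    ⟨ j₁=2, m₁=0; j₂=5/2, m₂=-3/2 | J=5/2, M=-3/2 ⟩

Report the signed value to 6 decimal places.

-0.119523  (= −√(1/70))

triangle: 2!*2!*3!/8! = 24/40320
(j±m)!: 2!*2!*1!*4!*1!*4! = 2304
prefactor² = (2J+1)*Δ*N² = 288/35
  k=0: +1/(0!*2!*2!*1!*0!*2!) = 1/8
  k=1: −1/(1!*1!*1!*0!*1!*3!) = -1/6
Σ = -1/24  ⇒  CG² = 288/35*(-1/24)² = 1/70
CG = −√(1/70) = -0.119523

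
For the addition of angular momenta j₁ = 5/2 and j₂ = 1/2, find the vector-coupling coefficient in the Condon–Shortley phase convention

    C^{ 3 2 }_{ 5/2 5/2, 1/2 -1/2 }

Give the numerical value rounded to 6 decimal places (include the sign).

+0.408248  (= +√(1/6))

√[7·0!5!1!/7! · 5!0!0!1!5!1!] = √(2400)
  +(−1)^0/∏(0,0,0,0,5,1)! = 1/120  (running 1/120)
⟨..|..⟩ = √(2400)·(1/120) = +0.408248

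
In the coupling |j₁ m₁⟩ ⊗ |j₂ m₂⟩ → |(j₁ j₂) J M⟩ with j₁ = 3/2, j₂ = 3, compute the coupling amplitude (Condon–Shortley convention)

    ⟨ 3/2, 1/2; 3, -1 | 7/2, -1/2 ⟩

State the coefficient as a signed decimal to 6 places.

+0.534522  (= +√(2/7))

√[8·1!2!5!/9! · 2!1!2!4!3!4!] = √(512/7)
  +(−1)^0/∏(0,1,1,2,1,3)! = 1/12  (running 1/12)
  +(−1)^1/∏(1,0,0,1,2,4)! = -1/48  (running 1/16)
⟨..|..⟩ = √(512/7)·(1/16) = +0.534522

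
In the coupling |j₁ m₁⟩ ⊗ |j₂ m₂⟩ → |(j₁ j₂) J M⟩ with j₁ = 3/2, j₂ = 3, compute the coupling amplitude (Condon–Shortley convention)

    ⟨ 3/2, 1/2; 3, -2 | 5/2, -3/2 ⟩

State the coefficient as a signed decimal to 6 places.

triangle: 2!·1!·4!/8! = 48/40320
(j±m)!: 2!·1!·1!·5!·1!·4! = 5760
prefactor² = (2J+1)·Δ·N² = 288/7
  k=0: +1/(0!·2!·1!·1!·0!·3!) = 1/12
  k=1: −1/(1!·1!·0!·0!·1!·4!) = -1/24
Σ = 1/24  ⇒  CG² = 288/7·1/24² = 1/14
CG = +√(1/14) = +0.267261

+0.267261  (= +√(1/14))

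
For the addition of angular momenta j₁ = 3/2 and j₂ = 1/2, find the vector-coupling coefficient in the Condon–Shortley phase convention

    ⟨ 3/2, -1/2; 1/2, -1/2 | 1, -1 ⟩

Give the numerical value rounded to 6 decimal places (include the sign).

+0.500000  (= +√(1/4))

triangle: 1!*2!*0!/4! = 2/24
(j±m)!: 1!*2!*0!*1!*0!*2! = 4
prefactor² = (2J+1)*Δ*N² = 1
  k=0: +1/(0!*1!*2!*0!*0!*0!) = 1/2
Σ = 1/2  ⇒  CG² = 1*1/2² = 1/4
CG = +√(1/4) = +0.500000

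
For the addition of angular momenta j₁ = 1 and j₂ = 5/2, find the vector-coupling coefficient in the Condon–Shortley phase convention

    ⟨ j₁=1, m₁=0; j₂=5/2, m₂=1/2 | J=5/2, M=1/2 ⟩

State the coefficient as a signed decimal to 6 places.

−√(1/35) ≈ -0.169031

√[6·1!1!4!/7! · 1!1!3!2!3!2!] = √(144/35)
  +(−1)^0/∏(0,1,1,3,0,1)! = 1/6  (running 1/6)
  +(−1)^1/∏(1,0,0,2,1,2)! = -1/4  (running -1/12)
⟨..|..⟩ = √(144/35)·(-1/12) = -0.169031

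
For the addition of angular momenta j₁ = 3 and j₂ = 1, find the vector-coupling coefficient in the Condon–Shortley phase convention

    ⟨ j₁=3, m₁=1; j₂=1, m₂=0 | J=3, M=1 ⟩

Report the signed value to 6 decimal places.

+0.288675  (= +√(1/12))

j₁+j₂−J=1  J+j₁−j₂=5  J−j₁+j₂=1  j₁+j₂+J+1=8
(j₁±m₁, j₂±m₂, J±M) = (4,2,1,1,4,2)
P² = 48
sum k=0..1:
  [0] +1/12 = 1/12
  [1] −1/24 = -1/24
S = 1/24
C² = P²·S² = 1/12 ; C = +0.288675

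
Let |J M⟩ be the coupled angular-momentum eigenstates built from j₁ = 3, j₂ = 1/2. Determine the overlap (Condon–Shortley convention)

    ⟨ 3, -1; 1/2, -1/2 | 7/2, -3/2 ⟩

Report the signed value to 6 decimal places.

triangle: 0!·6!·1!/8! = 720/40320
(j±m)!: 2!·4!·0!·1!·2!·5! = 11520
prefactor² = (2J+1)·Δ·N² = 11520/7
  k=0: +1/(0!·0!·4!·0!·2!·1!) = 1/48
Σ = 1/48  ⇒  CG² = 11520/7·1/48² = 5/7
CG = +√(5/7) = +0.845154

+0.845154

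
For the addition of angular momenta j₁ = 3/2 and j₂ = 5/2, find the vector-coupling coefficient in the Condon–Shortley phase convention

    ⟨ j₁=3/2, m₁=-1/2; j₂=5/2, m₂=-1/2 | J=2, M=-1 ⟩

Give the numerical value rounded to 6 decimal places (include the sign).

√[5·2!1!3!/7! · 1!2!2!3!1!3!] = √(12/7)
  +(−1)^1/∏(1,1,1,1,0,2)! = -1/2  (running -1/2)
  +(−1)^2/∏(2,0,0,0,1,3)! = 1/12  (running -5/12)
⟨..|..⟩ = √(12/7)·(-5/12) = -0.545545

−√(25/84) ≈ -0.545545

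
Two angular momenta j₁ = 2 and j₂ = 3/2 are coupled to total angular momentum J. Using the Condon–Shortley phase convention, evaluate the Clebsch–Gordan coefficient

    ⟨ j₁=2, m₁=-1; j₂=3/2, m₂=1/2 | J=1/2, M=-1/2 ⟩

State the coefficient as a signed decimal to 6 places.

+0.547723

√[2·3!1!0!/5! · 1!3!2!1!0!1!] = √(6/5)
  +(−1)^2/∏(2,1,1,0,0,0)! = 1/2  (running 1/2)
⟨..|..⟩ = √(6/5)·(1/2) = +0.547723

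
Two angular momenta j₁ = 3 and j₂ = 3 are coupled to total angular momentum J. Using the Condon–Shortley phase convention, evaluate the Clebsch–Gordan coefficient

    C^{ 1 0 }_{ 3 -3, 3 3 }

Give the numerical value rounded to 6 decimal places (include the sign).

-0.566947  (= −√(9/28))

j₁+j₂−J=5  J+j₁−j₂=1  J−j₁+j₂=1  j₁+j₂+J+1=8
(j₁±m₁, j₂±m₂, J±M) = (0,6,6,0,1,1)
P² = 32400/7
sum k=5..5:
  [5] −1/120 = -1/120
S = -1/120
C² = P²·S² = 9/28 ; C = -0.566947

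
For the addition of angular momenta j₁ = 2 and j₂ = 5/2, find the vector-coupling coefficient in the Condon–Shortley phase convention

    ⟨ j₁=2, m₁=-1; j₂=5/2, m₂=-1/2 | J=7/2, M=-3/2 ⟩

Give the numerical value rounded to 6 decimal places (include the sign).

-0.308607  (= −√(2/21))

triangle: 1!×3!×4!/9! = 144/362880
(j±m)!: 1!×3!×2!×3!×2!×5! = 17280
prefactor² = (2J+1)×Δ×N² = 384/7
  k=0: +1/(0!×1!×3!×2!×0!×2!) = 1/24
  k=1: −1/(1!×0!×2!×1!×1!×3!) = -1/12
Σ = -1/24  ⇒  CG² = 384/7×(-1/24)² = 2/21
CG = −√(2/21) = -0.308607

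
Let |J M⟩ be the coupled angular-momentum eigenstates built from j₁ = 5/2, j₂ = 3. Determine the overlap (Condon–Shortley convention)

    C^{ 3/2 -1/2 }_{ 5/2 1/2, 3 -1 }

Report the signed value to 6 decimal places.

j₁+j₂−J=4  J+j₁−j₂=1  J−j₁+j₂=2  j₁+j₂+J+1=8
(j₁±m₁, j₂±m₂, J±M) = (3,2,2,4,1,2)
P² = 192/35
sum k=1..2:
  [1] −1/6 = -1/6
  [2] +1/8 = 1/8
S = -1/24
C² = P²·S² = 1/105 ; C = -0.097590

−√(1/105) = -0.097590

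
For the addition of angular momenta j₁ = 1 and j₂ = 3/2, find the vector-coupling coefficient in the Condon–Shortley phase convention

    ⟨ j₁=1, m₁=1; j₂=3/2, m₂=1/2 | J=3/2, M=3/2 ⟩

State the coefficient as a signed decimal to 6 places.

+√(2/5) ≈ +0.632456

j₁+j₂−J=1  J+j₁−j₂=1  J−j₁+j₂=2  j₁+j₂+J+1=5
(j₁±m₁, j₂±m₂, J±M) = (2,0,2,1,3,0)
P² = 8/5
sum k=0..0:
  [0] +1/2 = 1/2
S = 1/2
C² = P²·S² = 2/5 ; C = +0.632456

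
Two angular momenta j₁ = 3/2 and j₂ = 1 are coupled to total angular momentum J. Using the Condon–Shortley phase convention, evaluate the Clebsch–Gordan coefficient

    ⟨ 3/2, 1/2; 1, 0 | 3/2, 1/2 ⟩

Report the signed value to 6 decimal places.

+√(1/15) ≈ +0.258199

j₁+j₂−J=1  J+j₁−j₂=2  J−j₁+j₂=1  j₁+j₂+J+1=5
(j₁±m₁, j₂±m₂, J±M) = (2,1,1,1,2,1)
P² = 4/15
sum k=0..1:
  [0] +1/1 = 1
  [1] −1/2 = -1/2
S = 1/2
C² = P²·S² = 1/15 ; C = +0.258199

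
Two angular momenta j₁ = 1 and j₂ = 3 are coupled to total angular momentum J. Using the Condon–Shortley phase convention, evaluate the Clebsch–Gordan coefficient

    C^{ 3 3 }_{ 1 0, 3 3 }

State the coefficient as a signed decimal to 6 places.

-0.866025  (= −√(3/4))

√[7·1!1!5!/8! · 1!1!6!0!6!0!] = √(10800)
  +(−1)^1/∏(1,0,0,5,1,0)! = -1/120  (running -1/120)
⟨..|..⟩ = √(10800)·(-1/120) = -0.866025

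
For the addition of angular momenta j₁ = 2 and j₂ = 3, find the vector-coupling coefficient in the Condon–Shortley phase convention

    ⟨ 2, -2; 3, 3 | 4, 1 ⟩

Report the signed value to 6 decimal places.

−√(3/70) = -0.207020

j₁+j₂−J=1  J+j₁−j₂=3  J−j₁+j₂=5  j₁+j₂+J+1=10
(j₁±m₁, j₂±m₂, J±M) = (0,4,6,0,5,3)
P² = 155520/7
sum k=1..1:
  [1] −1/720 = -1/720
S = -1/720
C² = P²·S² = 3/70 ; C = -0.207020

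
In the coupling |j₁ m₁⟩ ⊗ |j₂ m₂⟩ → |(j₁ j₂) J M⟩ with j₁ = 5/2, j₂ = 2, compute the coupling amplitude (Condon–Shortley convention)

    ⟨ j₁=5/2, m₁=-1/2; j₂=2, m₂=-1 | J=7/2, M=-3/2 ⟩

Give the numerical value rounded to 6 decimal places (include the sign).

+√(2/21) ≈ +0.308607

√[8·1!4!3!/9! · 2!3!1!3!2!5!] = √(384/7)
  +(−1)^0/∏(0,1,3,1,1,2)! = 1/12  (running 1/12)
  +(−1)^1/∏(1,0,2,0,2,3)! = -1/24  (running 1/24)
⟨..|..⟩ = √(384/7)·(1/24) = +0.308607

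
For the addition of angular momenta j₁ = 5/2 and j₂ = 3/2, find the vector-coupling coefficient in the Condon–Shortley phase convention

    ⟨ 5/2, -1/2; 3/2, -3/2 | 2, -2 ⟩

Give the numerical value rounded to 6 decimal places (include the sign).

√[5·2!3!1!/7! · 2!3!0!3!0!4!] = √(144/7)
  +(−1)^0/∏(0,2,3,0,0,1)! = 1/12  (running 1/12)
⟨..|..⟩ = √(144/7)·(1/12) = +0.377964

+0.377964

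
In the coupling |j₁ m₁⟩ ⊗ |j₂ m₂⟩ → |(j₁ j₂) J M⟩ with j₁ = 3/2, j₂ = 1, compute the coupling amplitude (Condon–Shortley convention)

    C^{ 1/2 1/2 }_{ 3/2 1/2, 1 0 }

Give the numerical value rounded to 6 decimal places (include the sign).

triangle: 2!·1!·0!/4! = 2/24
(j±m)!: 2!·1!·1!·1!·1!·0! = 2
prefactor² = (2J+1)·Δ·N² = 1/3
  k=1: −1/(1!·1!·0!·0!·1!·0!) = -1
Σ = -1  ⇒  CG² = 1/3·(-1)² = 1/3
CG = −√(1/3) = -0.577350

-0.577350  (= −√(1/3))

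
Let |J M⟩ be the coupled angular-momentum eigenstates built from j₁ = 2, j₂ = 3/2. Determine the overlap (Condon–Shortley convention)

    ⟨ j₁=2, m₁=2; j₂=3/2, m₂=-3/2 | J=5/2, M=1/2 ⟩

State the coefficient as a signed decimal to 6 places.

+√(6/35) = +0.414039

√[6·1!3!2!/7! · 4!0!0!3!3!2!] = √(864/35)
  +(−1)^0/∏(0,1,0,0,3,2)! = 1/12  (running 1/12)
⟨..|..⟩ = √(864/35)·(1/12) = +0.414039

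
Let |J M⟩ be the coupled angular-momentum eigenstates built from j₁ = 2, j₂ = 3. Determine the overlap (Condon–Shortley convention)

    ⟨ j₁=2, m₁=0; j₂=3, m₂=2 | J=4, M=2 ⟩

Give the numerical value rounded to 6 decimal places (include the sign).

triangle: 1!×3!×5!/10! = 720/3628800
(j±m)!: 2!×2!×5!×1!×6!×2! = 691200
prefactor² = (2J+1)×Δ×N² = 8640/7
  k=0: +1/(0!×1!×2!×5!×1!×0!) = 1/240
  k=1: −1/(1!×0!×1!×4!×2!×1!) = -1/48
Σ = -1/60  ⇒  CG² = 8640/7×(-1/60)² = 12/35
CG = −√(12/35) = -0.585540

−√(12/35) = -0.585540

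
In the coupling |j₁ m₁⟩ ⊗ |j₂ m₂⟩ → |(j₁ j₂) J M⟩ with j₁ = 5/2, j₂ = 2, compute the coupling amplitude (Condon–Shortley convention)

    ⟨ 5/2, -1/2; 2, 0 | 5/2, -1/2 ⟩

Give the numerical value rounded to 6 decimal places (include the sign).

-0.478091

triangle: 2!*3!*2!/8! = 24/40320
(j±m)!: 2!*3!*2!*2!*2!*3! = 576
prefactor² = (2J+1)*Δ*N² = 72/35
  k=0: +1/(0!*2!*3!*2!*0!*0!) = 1/24
  k=1: −1/(1!*1!*2!*1!*1!*1!) = -1/2
  k=2: +1/(2!*0!*1!*0!*2!*2!) = 1/8
Σ = -1/3  ⇒  CG² = 72/35*(-1/3)² = 8/35
CG = −√(8/35) = -0.478091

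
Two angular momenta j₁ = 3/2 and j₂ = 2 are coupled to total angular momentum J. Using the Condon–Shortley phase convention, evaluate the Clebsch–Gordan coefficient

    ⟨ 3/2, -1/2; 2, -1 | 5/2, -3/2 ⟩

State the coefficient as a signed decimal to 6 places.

+√(1/35) = +0.169031

triangle: 1!·2!·3!/7! = 12/5040
(j±m)!: 1!·2!·1!·3!·1!·4! = 288
prefactor² = (2J+1)·Δ·N² = 144/35
  k=0: +1/(0!·1!·2!·1!·0!·2!) = 1/4
  k=1: −1/(1!·0!·1!·0!·1!·3!) = -1/6
Σ = 1/12  ⇒  CG² = 144/35·1/12² = 1/35
CG = +√(1/35) = +0.169031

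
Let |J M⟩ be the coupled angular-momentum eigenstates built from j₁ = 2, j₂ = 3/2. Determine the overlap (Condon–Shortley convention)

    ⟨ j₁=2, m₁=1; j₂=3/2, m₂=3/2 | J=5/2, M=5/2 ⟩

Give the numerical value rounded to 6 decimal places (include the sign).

−√(3/7) = -0.654654

j₁+j₂−J=1  J+j₁−j₂=3  J−j₁+j₂=2  j₁+j₂+J+1=7
(j₁±m₁, j₂±m₂, J±M) = (3,1,3,0,5,0)
P² = 432/7
sum k=1..1:
  [1] −1/12 = -1/12
S = -1/12
C² = P²·S² = 3/7 ; C = -0.654654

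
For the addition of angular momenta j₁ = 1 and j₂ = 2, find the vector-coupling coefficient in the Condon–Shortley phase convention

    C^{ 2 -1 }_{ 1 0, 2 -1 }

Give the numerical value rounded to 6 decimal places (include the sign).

√[5·1!1!3!/6! · 1!1!1!3!1!3!] = √(3/2)
  +(−1)^0/∏(0,1,1,1,0,2)! = 1/2  (running 1/2)
  +(−1)^1/∏(1,0,0,0,1,3)! = -1/6  (running 1/3)
⟨..|..⟩ = √(3/2)·(1/3) = +0.408248

+√(1/6) ≈ +0.408248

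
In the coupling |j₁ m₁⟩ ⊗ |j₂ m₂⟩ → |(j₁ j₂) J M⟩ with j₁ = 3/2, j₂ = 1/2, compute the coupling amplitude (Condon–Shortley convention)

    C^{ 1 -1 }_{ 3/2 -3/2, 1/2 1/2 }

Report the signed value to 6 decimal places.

triangle: 1!*2!*0!/4! = 2/24
(j±m)!: 0!*3!*1!*0!*0!*2! = 12
prefactor² = (2J+1)*Δ*N² = 3
  k=1: −1/(1!*0!*2!*0!*0!*0!) = -1/2
Σ = -1/2  ⇒  CG² = 3*(-1/2)² = 3/4
CG = −√(3/4) = -0.866025

−√(3/4) = -0.866025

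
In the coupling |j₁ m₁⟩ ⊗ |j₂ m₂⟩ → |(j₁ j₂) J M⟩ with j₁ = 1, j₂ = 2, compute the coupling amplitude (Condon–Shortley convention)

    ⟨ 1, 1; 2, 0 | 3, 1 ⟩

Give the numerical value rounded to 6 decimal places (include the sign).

j₁+j₂−J=0  J+j₁−j₂=2  J−j₁+j₂=4  j₁+j₂+J+1=7
(j₁±m₁, j₂±m₂, J±M) = (2,0,2,2,4,2)
P² = 128/5
sum k=0..0:
  [0] +1/8 = 1/8
S = 1/8
C² = P²·S² = 2/5 ; C = +0.632456

+0.632456  (= +√(2/5))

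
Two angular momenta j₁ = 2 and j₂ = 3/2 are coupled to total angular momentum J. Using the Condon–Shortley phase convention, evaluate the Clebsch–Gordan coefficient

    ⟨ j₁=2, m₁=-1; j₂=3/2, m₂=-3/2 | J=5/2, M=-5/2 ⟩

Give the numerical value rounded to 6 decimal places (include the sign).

j₁+j₂−J=1  J+j₁−j₂=3  J−j₁+j₂=2  j₁+j₂+J+1=7
(j₁±m₁, j₂±m₂, J±M) = (1,3,0,3,0,5)
P² = 432/7
sum k=0..0:
  [0] +1/12 = 1/12
S = 1/12
C² = P²·S² = 3/7 ; C = +0.654654

+0.654654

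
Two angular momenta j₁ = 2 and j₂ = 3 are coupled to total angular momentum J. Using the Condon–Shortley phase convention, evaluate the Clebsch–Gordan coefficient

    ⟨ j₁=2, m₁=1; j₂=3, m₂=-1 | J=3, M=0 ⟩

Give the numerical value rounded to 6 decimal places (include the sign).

+√(1/30) = +0.182574

triangle: 2!*2!*4!/9! = 96/362880
(j±m)!: 3!*1!*2!*4!*3!*3! = 10368
prefactor² = (2J+1)*Δ*N² = 96/5
  k=0: +1/(0!*2!*1!*2!*1!*2!) = 1/8
  k=1: −1/(1!*1!*0!*1!*2!*3!) = -1/12
Σ = 1/24  ⇒  CG² = 96/5*1/24² = 1/30
CG = +√(1/30) = +0.182574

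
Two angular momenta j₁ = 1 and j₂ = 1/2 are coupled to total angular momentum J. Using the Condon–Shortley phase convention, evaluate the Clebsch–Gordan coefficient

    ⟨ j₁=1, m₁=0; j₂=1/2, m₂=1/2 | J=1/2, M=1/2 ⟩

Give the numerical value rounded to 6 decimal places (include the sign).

-0.577350  (= −√(1/3))

√[2·1!1!0!/3! · 1!1!1!0!1!0!] = √(1/3)
  +(−1)^1/∏(1,0,0,0,1,0)! = -1  (running -1)
⟨..|..⟩ = √(1/3)·(-1) = -0.577350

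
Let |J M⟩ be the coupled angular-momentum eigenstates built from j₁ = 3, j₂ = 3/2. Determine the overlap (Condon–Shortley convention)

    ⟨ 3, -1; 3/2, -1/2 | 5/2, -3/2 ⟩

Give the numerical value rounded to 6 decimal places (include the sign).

√[6·2!4!1!/8! · 2!4!1!2!1!4!] = √(576/35)
  +(−1)^0/∏(0,2,4,1,0,0)! = 1/48  (running 1/48)
  +(−1)^1/∏(1,1,3,0,1,1)! = -1/6  (running -7/48)
⟨..|..⟩ = √(576/35)·(-7/48) = -0.591608

−√(7/20) = -0.591608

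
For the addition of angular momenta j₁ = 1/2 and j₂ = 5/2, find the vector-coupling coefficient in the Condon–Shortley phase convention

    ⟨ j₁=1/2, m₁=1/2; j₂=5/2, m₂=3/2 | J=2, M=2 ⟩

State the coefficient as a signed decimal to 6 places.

+0.408248  (= +√(1/6))

triangle: 1!*0!*4!/6! = 24/720
(j±m)!: 1!*0!*4!*1!*4!*0! = 576
prefactor² = (2J+1)*Δ*N² = 96
  k=0: +1/(0!*1!*0!*4!*0!*0!) = 1/24
Σ = 1/24  ⇒  CG² = 96*1/24² = 1/6
CG = +√(1/6) = +0.408248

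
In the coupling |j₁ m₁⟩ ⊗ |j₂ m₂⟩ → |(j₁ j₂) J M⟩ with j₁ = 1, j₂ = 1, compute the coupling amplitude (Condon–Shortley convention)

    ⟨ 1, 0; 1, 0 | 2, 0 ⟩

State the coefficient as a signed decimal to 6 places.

+0.816497  (= +√(2/3))

triangle: 0!*2!*2!/5! = 4/120
(j±m)!: 1!*1!*1!*1!*2!*2! = 4
prefactor² = (2J+1)*Δ*N² = 2/3
  k=0: +1/(0!*0!*1!*1!*1!*1!) = 1
Σ = 1  ⇒  CG² = 2/3*1² = 2/3
CG = +√(2/3) = +0.816497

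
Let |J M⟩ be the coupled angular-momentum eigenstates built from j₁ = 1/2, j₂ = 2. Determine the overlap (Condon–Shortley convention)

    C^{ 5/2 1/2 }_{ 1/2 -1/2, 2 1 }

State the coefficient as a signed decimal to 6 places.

triangle: 0!*1!*4!/6! = 24/720
(j±m)!: 0!*1!*3!*1!*3!*2! = 72
prefactor² = (2J+1)*Δ*N² = 72/5
  k=0: +1/(0!*0!*1!*3!*0!*1!) = 1/6
Σ = 1/6  ⇒  CG² = 72/5*1/6² = 2/5
CG = +√(2/5) = +0.632456

+0.632456  (= +√(2/5))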